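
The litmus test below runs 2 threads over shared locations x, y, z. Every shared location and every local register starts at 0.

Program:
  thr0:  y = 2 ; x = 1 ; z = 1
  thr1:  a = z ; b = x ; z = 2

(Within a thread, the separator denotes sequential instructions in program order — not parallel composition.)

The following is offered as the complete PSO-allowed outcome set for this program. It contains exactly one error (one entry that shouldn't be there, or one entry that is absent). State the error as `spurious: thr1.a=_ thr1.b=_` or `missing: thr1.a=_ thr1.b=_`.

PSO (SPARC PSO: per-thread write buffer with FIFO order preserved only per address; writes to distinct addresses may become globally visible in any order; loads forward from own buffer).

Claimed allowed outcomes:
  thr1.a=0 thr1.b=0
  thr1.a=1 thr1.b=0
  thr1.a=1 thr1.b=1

missing: thr1.a=0 thr1.b=1

outcome vector order: (thr1.a,thr1.b)
PSO: 4 outcomes — {00; 01; 10; 11}
PSO∖claimed = {01}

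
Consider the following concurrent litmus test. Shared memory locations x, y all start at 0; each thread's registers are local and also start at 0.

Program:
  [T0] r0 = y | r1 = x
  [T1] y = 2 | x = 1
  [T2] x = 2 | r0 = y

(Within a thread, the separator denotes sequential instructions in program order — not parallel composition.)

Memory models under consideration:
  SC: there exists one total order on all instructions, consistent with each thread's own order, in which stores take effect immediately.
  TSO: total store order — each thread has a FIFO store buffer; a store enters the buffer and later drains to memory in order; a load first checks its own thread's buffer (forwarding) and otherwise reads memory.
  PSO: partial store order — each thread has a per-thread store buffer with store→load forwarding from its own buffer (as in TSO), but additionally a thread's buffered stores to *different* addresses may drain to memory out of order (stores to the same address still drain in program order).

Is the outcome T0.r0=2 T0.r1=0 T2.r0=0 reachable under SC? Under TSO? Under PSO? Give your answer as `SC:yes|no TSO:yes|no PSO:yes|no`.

SC:no TSO:yes PSO:yes

outcome vector order: (T0.r0,T0.r1,T2.r0)
SC: 11 outcomes — {<0 0 0>, <0 0 2>, <0 1 0>, <0 1 2>, <0 2 0>, <0 2 2>, <2 0 2>, <2 1 0>, <2 1 2>, <2 2 0>, <2 2 2>}
TSO: 12 outcomes — {<0 0 0>, <0 0 2>, <0 1 0>, <0 1 2>, <0 2 0>, <0 2 2>, <2 0 0>, <2 0 2>, <2 1 0>, <2 1 2>, <2 2 0>, <2 2 2>}
PSO: 12 outcomes — {<0 0 0>, <0 0 2>, <0 1 0>, <0 1 2>, <0 2 0>, <0 2 2>, <2 0 0>, <2 0 2>, <2 1 0>, <2 1 2>, <2 2 0>, <2 2 2>}
target <2 0 0> ∈ {TSO,PSO}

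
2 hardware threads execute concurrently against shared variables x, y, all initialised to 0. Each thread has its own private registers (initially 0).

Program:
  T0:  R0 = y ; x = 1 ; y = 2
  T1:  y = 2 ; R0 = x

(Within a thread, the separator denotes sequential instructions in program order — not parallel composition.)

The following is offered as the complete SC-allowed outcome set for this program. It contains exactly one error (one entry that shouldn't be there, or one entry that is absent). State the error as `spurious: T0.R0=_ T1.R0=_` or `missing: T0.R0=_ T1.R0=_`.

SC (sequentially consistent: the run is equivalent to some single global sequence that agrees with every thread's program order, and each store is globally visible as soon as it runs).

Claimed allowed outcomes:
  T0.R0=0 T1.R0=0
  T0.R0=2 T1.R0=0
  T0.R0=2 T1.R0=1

outcome vector order: (T0.R0,T1.R0)
SC: 4 outcomes — {0/0, 0/1, 2/0, 2/1}
SC∖claimed = {0/1}

missing: T0.R0=0 T1.R0=1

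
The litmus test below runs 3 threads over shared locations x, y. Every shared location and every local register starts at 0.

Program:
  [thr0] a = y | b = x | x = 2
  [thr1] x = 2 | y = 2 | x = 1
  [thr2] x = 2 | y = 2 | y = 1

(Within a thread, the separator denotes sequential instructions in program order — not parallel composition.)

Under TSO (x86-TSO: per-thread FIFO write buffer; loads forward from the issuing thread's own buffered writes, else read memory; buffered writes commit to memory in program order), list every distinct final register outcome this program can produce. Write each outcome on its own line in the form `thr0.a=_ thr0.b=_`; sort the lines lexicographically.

thr0.a=0 thr0.b=0
thr0.a=0 thr0.b=1
thr0.a=0 thr0.b=2
thr0.a=1 thr0.b=1
thr0.a=1 thr0.b=2
thr0.a=2 thr0.b=1
thr0.a=2 thr0.b=2

outcome vector order: (thr0.a,thr0.b)
|TSO outcomes| = 7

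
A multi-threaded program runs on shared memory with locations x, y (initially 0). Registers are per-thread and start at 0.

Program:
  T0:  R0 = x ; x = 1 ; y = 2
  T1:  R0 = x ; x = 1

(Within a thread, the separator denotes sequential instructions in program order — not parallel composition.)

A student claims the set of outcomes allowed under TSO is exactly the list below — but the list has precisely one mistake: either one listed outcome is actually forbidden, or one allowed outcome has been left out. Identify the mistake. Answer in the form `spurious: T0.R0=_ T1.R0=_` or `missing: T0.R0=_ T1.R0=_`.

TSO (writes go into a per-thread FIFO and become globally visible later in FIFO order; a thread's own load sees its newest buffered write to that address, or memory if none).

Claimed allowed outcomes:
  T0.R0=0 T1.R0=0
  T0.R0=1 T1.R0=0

outcome vector order: (T0.R0,T1.R0)
TSO: 3 outcomes — {0/0 0/1 1/0}
TSO∖claimed = {0/1}

missing: T0.R0=0 T1.R0=1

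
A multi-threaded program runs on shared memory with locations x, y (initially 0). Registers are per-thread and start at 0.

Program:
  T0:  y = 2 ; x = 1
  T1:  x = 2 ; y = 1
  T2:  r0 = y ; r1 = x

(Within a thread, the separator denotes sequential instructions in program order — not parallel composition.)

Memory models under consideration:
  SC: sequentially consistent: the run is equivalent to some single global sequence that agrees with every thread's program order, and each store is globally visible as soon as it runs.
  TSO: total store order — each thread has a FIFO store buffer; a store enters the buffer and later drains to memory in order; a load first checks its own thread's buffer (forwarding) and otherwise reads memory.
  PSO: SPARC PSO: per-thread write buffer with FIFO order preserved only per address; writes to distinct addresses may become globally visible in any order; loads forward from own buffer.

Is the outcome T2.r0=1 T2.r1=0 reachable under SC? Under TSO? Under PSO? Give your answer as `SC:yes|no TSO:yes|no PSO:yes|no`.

SC:no TSO:no PSO:yes

outcome vector order: (T2.r0,T2.r1)
SC: 8 outcomes — {00; 01; 02; 11; 12; 20; 21; 22}
TSO: 8 outcomes — {00; 01; 02; 11; 12; 20; 21; 22}
PSO: 9 outcomes — {00; 01; 02; 10; 11; 12; 20; 21; 22}
target 10 ∈ {PSO}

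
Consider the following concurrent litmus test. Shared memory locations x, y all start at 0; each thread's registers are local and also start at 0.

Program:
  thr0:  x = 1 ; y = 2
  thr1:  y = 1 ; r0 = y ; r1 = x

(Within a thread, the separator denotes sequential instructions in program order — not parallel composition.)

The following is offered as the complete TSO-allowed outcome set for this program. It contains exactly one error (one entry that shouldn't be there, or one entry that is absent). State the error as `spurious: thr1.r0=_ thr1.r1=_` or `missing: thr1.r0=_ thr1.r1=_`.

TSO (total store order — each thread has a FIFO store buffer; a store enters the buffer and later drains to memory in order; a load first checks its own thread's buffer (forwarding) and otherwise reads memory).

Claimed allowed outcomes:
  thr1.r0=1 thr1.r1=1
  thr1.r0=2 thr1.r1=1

missing: thr1.r0=1 thr1.r1=0

outcome vector order: (thr1.r0,thr1.r1)
TSO: 3 outcomes — {(1,0), (1,1), (2,1)}
TSO∖claimed = {(1,0)}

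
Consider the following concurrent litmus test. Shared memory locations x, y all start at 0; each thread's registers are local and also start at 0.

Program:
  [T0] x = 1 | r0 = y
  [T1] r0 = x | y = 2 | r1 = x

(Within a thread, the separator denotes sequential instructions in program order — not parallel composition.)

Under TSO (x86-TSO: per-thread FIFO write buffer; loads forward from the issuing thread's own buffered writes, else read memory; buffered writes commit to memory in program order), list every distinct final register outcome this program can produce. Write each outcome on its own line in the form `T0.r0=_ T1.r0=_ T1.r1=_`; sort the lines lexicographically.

outcome vector order: (T0.r0,T1.r0,T1.r1)
|TSO outcomes| = 6

T0.r0=0 T1.r0=0 T1.r1=0
T0.r0=0 T1.r0=0 T1.r1=1
T0.r0=0 T1.r0=1 T1.r1=1
T0.r0=2 T1.r0=0 T1.r1=0
T0.r0=2 T1.r0=0 T1.r1=1
T0.r0=2 T1.r0=1 T1.r1=1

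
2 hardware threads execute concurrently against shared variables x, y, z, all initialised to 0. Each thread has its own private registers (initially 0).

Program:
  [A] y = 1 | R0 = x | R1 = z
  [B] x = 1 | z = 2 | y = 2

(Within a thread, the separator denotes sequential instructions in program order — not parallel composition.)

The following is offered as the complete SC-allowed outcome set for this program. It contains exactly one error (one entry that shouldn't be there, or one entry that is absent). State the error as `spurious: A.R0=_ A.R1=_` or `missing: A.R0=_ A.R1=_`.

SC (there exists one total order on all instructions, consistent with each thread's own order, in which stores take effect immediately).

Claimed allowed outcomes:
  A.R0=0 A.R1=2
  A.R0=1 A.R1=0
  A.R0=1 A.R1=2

outcome vector order: (A.R0,A.R1)
under SC → 00 02 10 12
SC∖claimed = {00}

missing: A.R0=0 A.R1=0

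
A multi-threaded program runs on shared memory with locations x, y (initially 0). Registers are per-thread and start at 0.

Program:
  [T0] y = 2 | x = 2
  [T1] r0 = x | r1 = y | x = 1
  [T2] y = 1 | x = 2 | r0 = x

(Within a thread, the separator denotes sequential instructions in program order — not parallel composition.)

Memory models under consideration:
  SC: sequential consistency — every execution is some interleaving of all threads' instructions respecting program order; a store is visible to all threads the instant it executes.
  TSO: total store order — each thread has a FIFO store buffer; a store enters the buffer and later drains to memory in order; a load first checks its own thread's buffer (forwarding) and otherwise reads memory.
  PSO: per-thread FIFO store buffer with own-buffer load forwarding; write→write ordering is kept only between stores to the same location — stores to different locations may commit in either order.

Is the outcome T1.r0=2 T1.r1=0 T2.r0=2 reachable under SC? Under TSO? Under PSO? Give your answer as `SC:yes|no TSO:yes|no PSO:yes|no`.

SC:no TSO:no PSO:yes

outcome vector order: (T1.r0,T1.r1,T2.r0)
under SC → 001 002 011 012 021 022 211 212 221 222
under TSO → 001 002 011 012 021 022 211 212 221 222
under PSO → 001 002 011 012 021 022 201 202 211 212 221 222
target 202 ∈ {PSO}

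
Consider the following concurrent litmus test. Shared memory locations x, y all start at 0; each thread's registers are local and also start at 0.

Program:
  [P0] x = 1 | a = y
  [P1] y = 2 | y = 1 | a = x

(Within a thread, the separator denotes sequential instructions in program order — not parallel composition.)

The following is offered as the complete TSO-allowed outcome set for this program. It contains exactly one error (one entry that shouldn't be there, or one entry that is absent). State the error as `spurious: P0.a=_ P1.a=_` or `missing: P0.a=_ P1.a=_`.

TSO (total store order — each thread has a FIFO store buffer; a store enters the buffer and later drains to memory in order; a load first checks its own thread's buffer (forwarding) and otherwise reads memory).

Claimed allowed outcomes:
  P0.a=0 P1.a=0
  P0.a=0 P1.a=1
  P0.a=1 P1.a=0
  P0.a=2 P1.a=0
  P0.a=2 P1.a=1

outcome vector order: (P0.a,P1.a)
TSO: 6 outcomes — {(0,0); (0,1); (1,0); (1,1); (2,0); (2,1)}
TSO∖claimed = {(1,1)}

missing: P0.a=1 P1.a=1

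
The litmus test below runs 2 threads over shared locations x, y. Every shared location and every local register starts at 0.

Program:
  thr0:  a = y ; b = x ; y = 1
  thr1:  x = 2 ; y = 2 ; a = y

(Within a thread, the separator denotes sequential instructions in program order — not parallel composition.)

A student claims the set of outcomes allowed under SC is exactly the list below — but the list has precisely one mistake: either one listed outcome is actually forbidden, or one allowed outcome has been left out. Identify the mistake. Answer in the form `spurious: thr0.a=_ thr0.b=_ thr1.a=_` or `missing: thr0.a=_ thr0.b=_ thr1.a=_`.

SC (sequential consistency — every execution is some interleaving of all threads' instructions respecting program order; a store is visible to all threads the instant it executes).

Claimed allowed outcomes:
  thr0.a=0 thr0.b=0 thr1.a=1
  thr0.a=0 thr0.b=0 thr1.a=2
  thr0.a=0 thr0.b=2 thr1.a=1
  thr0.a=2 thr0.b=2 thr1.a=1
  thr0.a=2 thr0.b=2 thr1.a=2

missing: thr0.a=0 thr0.b=2 thr1.a=2

outcome vector order: (thr0.a,thr0.b,thr1.a)
[SC] allowed = {0/0/1; 0/0/2; 0/2/1; 0/2/2; 2/2/1; 2/2/2}
SC∖claimed = {0/2/2}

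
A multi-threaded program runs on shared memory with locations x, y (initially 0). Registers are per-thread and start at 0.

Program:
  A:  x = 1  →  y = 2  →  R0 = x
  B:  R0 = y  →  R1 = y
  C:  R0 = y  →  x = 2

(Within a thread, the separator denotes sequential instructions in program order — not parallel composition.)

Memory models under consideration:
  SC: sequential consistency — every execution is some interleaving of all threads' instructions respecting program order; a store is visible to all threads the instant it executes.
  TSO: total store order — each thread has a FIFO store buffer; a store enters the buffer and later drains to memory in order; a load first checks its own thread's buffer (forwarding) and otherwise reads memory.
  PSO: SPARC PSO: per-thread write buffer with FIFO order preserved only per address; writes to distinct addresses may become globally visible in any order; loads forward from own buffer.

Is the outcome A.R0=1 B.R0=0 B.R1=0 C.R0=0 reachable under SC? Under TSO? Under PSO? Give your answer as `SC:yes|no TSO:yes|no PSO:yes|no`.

outcome vector order: (A.R0,B.R0,B.R1,C.R0)
under SC → <1 0 0 0>; <1 0 0 2>; <1 0 2 0>; <1 0 2 2>; <1 2 2 0>; <1 2 2 2>; <2 0 0 0>; <2 0 0 2>; <2 0 2 0>; <2 0 2 2>; <2 2 2 0>; <2 2 2 2>
under TSO → <1 0 0 0>; <1 0 0 2>; <1 0 2 0>; <1 0 2 2>; <1 2 2 0>; <1 2 2 2>; <2 0 0 0>; <2 0 0 2>; <2 0 2 0>; <2 0 2 2>; <2 2 2 0>; <2 2 2 2>
under PSO → <1 0 0 0>; <1 0 0 2>; <1 0 2 0>; <1 0 2 2>; <1 2 2 0>; <1 2 2 2>; <2 0 0 0>; <2 0 0 2>; <2 0 2 0>; <2 0 2 2>; <2 2 2 0>; <2 2 2 2>
target <1 0 0 0> ∈ {SC,TSO,PSO}

SC:yes TSO:yes PSO:yes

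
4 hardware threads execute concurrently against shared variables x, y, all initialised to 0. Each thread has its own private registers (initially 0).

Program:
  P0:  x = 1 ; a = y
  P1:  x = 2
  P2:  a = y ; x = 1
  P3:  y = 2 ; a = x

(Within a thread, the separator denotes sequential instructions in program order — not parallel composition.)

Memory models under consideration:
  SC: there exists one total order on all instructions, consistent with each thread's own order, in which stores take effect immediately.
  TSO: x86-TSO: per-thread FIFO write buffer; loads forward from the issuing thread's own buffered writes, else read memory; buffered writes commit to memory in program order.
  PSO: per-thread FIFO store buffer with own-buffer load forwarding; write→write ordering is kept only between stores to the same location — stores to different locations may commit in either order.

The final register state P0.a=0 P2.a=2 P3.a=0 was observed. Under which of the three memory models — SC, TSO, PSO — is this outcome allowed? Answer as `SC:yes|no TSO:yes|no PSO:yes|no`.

SC:no TSO:yes PSO:yes

outcome vector order: (P0.a,P2.a,P3.a)
under SC → 0/0/1 0/0/2 0/2/1 0/2/2 2/0/0 2/0/1 2/0/2 2/2/0 2/2/1 2/2/2
under TSO → 0/0/0 0/0/1 0/0/2 0/2/0 0/2/1 0/2/2 2/0/0 2/0/1 2/0/2 2/2/0 2/2/1 2/2/2
under PSO → 0/0/0 0/0/1 0/0/2 0/2/0 0/2/1 0/2/2 2/0/0 2/0/1 2/0/2 2/2/0 2/2/1 2/2/2
target 0/2/0 ∈ {TSO,PSO}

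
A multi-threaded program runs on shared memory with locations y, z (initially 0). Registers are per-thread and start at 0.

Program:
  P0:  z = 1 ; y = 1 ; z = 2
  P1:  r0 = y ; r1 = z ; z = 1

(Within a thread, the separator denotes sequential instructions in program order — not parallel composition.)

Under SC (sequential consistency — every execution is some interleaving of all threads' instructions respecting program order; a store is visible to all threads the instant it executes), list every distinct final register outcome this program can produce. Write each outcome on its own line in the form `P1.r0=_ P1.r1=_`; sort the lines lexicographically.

P1.r0=0 P1.r1=0
P1.r0=0 P1.r1=1
P1.r0=0 P1.r1=2
P1.r0=1 P1.r1=1
P1.r0=1 P1.r1=2

outcome vector order: (P1.r0,P1.r1)
|SC outcomes| = 5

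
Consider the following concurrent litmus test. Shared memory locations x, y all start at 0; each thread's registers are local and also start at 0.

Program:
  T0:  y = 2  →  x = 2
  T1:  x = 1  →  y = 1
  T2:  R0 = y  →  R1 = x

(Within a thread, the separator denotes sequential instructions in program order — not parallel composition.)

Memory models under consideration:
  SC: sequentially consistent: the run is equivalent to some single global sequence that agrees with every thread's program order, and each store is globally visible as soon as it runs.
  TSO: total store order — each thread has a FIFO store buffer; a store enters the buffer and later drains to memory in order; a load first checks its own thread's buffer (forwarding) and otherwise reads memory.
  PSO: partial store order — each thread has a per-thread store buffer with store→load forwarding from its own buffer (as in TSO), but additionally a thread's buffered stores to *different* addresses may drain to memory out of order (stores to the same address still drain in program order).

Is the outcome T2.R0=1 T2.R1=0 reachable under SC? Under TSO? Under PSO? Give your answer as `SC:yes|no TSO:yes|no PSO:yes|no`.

SC:no TSO:no PSO:yes

outcome vector order: (T2.R0,T2.R1)
SC (8): <0 0>; <0 1>; <0 2>; <1 1>; <1 2>; <2 0>; <2 1>; <2 2>
TSO (8): <0 0>; <0 1>; <0 2>; <1 1>; <1 2>; <2 0>; <2 1>; <2 2>
PSO (9): <0 0>; <0 1>; <0 2>; <1 0>; <1 1>; <1 2>; <2 0>; <2 1>; <2 2>
target <1 0> ∈ {PSO}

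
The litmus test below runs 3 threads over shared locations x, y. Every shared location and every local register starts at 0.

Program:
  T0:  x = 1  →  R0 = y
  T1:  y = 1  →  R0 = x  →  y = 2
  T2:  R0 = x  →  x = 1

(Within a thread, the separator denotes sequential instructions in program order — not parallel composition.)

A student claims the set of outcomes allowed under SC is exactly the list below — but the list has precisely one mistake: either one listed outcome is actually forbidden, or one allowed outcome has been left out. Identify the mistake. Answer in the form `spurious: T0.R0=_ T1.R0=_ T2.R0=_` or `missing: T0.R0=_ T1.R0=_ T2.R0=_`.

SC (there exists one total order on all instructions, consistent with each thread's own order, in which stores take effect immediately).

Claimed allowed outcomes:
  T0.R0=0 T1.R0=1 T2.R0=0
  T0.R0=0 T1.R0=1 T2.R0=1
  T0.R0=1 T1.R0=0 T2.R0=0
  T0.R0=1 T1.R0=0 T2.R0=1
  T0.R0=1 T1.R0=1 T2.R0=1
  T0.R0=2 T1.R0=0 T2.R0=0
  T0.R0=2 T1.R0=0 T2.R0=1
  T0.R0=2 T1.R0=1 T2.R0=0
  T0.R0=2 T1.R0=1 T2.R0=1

missing: T0.R0=1 T1.R0=1 T2.R0=0

outcome vector order: (T0.R0,T1.R0,T2.R0)
SC: 10 outcomes — {010; 011; 100; 101; 110; 111; 200; 201; 210; 211}
SC∖claimed = {110}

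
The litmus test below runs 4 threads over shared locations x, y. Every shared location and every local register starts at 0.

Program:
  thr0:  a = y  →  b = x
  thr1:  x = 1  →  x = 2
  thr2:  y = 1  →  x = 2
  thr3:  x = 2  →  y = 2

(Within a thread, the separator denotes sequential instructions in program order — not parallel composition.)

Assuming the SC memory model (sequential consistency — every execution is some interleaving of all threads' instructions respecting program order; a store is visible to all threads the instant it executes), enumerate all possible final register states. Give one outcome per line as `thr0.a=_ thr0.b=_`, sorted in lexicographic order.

thr0.a=0 thr0.b=0
thr0.a=0 thr0.b=1
thr0.a=0 thr0.b=2
thr0.a=1 thr0.b=0
thr0.a=1 thr0.b=1
thr0.a=1 thr0.b=2
thr0.a=2 thr0.b=1
thr0.a=2 thr0.b=2

outcome vector order: (thr0.a,thr0.b)
|SC outcomes| = 8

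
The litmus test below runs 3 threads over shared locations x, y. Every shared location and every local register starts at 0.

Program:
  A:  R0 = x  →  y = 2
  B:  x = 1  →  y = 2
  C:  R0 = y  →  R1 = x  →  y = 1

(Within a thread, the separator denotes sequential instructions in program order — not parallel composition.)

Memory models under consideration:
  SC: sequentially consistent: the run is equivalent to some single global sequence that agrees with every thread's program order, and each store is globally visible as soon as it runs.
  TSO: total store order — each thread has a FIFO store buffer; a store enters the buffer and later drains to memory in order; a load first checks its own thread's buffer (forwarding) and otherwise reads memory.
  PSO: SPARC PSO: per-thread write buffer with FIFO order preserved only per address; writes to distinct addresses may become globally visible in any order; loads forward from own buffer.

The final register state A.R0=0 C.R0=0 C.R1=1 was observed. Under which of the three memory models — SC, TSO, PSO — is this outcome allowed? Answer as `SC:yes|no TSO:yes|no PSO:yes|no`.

SC:yes TSO:yes PSO:yes

outcome vector order: (A.R0,C.R0,C.R1)
SC: 7 outcomes — {<0 0 0> <0 0 1> <0 2 0> <0 2 1> <1 0 0> <1 0 1> <1 2 1>}
TSO: 7 outcomes — {<0 0 0> <0 0 1> <0 2 0> <0 2 1> <1 0 0> <1 0 1> <1 2 1>}
PSO: 8 outcomes — {<0 0 0> <0 0 1> <0 2 0> <0 2 1> <1 0 0> <1 0 1> <1 2 0> <1 2 1>}
target <0 0 1> ∈ {SC,TSO,PSO}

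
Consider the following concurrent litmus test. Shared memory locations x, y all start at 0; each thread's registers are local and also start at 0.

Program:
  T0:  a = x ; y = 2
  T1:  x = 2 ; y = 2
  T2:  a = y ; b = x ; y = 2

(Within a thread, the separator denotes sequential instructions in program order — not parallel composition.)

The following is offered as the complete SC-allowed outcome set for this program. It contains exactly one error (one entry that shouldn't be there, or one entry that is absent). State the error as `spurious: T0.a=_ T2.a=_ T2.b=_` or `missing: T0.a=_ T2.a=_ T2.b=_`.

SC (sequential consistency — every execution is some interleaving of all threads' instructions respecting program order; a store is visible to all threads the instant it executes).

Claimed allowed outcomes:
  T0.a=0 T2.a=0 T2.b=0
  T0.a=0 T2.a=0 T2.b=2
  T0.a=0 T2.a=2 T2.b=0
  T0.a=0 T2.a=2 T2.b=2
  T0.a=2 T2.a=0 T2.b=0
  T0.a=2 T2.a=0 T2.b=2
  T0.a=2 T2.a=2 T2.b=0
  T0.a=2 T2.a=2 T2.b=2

spurious: T0.a=2 T2.a=2 T2.b=0

outcome vector order: (T0.a,T2.a,T2.b)
[SC] allowed = {000 002 020 022 200 202 222}
claimed∖SC = {220}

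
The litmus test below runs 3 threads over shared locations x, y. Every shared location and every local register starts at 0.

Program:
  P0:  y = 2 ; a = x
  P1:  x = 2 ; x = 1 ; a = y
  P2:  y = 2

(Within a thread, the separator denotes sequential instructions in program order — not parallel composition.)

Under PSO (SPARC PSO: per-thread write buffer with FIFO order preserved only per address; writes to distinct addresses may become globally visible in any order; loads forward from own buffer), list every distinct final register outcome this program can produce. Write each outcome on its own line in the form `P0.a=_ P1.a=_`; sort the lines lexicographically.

outcome vector order: (P0.a,P1.a)
|PSO outcomes| = 6

P0.a=0 P1.a=0
P0.a=0 P1.a=2
P0.a=1 P1.a=0
P0.a=1 P1.a=2
P0.a=2 P1.a=0
P0.a=2 P1.a=2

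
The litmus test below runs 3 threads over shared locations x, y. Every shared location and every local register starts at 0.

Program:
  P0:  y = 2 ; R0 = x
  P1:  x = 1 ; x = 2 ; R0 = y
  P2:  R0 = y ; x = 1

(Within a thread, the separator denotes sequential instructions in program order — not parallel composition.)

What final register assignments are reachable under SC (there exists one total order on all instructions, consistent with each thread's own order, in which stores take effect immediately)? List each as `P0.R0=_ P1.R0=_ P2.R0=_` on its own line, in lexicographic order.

outcome vector order: (P0.R0,P1.R0,P2.R0)
|SC outcomes| = 10

P0.R0=0 P1.R0=2 P2.R0=0
P0.R0=0 P1.R0=2 P2.R0=2
P0.R0=1 P1.R0=0 P2.R0=0
P0.R0=1 P1.R0=0 P2.R0=2
P0.R0=1 P1.R0=2 P2.R0=0
P0.R0=1 P1.R0=2 P2.R0=2
P0.R0=2 P1.R0=0 P2.R0=0
P0.R0=2 P1.R0=0 P2.R0=2
P0.R0=2 P1.R0=2 P2.R0=0
P0.R0=2 P1.R0=2 P2.R0=2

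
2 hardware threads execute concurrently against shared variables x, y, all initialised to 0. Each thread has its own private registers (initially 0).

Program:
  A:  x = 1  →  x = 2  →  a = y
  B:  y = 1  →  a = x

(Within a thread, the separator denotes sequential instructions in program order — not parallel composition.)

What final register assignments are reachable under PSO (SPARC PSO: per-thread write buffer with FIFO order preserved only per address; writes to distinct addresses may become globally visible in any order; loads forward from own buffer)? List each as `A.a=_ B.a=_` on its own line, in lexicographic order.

A.a=0 B.a=0
A.a=0 B.a=1
A.a=0 B.a=2
A.a=1 B.a=0
A.a=1 B.a=1
A.a=1 B.a=2

outcome vector order: (A.a,B.a)
|PSO outcomes| = 6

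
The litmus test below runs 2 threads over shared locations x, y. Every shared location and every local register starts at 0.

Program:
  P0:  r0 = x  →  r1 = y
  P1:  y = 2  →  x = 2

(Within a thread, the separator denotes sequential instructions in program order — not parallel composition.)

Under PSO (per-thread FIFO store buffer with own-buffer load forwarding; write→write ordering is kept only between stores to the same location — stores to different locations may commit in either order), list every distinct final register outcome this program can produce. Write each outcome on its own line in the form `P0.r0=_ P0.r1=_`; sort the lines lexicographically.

outcome vector order: (P0.r0,P0.r1)
|PSO outcomes| = 4

P0.r0=0 P0.r1=0
P0.r0=0 P0.r1=2
P0.r0=2 P0.r1=0
P0.r0=2 P0.r1=2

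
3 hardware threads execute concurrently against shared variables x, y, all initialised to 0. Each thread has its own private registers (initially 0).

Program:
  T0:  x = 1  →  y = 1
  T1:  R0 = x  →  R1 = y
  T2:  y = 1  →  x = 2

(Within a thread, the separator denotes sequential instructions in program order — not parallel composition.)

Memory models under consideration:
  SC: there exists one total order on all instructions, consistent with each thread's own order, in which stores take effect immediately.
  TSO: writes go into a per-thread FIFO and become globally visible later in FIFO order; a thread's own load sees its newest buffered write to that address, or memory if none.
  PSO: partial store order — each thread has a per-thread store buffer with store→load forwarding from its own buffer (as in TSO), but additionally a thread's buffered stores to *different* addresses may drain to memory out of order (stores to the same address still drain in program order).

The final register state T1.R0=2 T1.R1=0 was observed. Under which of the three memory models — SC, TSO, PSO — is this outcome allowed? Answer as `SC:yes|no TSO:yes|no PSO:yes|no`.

SC:no TSO:no PSO:yes

outcome vector order: (T1.R0,T1.R1)
[SC] allowed = {0/0, 0/1, 1/0, 1/1, 2/1}
[TSO] allowed = {0/0, 0/1, 1/0, 1/1, 2/1}
[PSO] allowed = {0/0, 0/1, 1/0, 1/1, 2/0, 2/1}
target 2/0 ∈ {PSO}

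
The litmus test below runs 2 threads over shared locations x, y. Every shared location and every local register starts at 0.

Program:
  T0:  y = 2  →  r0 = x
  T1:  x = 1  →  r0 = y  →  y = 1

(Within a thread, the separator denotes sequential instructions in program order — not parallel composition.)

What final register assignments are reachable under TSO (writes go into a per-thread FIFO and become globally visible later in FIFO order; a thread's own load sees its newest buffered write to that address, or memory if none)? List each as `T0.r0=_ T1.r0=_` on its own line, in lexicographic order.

T0.r0=0 T1.r0=0
T0.r0=0 T1.r0=2
T0.r0=1 T1.r0=0
T0.r0=1 T1.r0=2

outcome vector order: (T0.r0,T1.r0)
|TSO outcomes| = 4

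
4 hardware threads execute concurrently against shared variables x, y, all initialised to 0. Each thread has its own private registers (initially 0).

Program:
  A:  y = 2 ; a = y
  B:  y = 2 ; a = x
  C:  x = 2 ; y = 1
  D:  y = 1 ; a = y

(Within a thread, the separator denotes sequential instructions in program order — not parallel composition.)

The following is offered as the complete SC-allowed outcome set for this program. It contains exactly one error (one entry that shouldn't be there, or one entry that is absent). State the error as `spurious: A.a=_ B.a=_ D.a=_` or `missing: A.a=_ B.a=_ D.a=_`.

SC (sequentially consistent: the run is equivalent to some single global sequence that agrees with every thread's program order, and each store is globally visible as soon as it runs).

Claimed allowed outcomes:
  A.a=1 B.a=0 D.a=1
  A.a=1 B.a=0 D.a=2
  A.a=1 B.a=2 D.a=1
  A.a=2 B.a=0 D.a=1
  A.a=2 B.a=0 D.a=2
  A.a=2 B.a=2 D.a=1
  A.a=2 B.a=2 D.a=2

missing: A.a=1 B.a=2 D.a=2

outcome vector order: (A.a,B.a,D.a)
under SC → 101; 102; 121; 122; 201; 202; 221; 222
SC∖claimed = {122}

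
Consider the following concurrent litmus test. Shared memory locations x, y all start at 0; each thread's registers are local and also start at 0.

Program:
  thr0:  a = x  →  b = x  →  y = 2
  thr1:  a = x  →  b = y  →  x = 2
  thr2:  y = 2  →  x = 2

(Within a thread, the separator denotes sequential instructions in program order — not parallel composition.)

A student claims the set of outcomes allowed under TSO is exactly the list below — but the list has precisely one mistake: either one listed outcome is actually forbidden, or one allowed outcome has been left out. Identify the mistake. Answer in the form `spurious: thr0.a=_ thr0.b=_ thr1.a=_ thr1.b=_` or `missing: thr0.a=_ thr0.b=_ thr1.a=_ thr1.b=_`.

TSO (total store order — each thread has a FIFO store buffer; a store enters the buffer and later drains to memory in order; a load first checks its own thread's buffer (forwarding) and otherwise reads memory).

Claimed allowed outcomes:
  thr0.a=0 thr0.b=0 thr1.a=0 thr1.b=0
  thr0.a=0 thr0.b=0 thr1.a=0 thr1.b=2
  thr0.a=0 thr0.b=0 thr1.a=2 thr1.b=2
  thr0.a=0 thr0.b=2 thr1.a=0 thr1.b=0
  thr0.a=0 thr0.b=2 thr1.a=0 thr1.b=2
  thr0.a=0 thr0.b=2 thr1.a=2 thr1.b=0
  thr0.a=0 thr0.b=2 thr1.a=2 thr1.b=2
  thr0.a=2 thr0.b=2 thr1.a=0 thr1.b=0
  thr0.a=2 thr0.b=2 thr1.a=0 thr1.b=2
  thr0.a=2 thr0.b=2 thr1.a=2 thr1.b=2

outcome vector order: (thr0.a,thr0.b,thr1.a,thr1.b)
TSO (9): 0/0/0/0 0/0/0/2 0/0/2/2 0/2/0/0 0/2/0/2 0/2/2/2 2/2/0/0 2/2/0/2 2/2/2/2
claimed∖TSO = {0/2/2/0}

spurious: thr0.a=0 thr0.b=2 thr1.a=2 thr1.b=0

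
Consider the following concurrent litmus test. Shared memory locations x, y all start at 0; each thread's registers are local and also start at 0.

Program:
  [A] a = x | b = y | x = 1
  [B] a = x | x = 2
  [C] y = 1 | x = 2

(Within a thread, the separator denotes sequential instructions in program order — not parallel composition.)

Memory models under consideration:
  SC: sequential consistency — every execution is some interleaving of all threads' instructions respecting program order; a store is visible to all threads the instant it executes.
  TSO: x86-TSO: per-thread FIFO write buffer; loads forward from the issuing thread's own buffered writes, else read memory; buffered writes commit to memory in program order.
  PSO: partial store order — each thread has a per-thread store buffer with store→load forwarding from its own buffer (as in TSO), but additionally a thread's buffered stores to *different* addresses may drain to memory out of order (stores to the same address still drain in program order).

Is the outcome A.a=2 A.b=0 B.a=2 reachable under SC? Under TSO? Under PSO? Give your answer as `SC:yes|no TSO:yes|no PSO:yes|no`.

outcome vector order: (A.a,A.b,B.a)
under SC → 0/0/0 0/0/1 0/0/2 0/1/0 0/1/1 0/1/2 2/0/0 2/1/0 2/1/1 2/1/2
under TSO → 0/0/0 0/0/1 0/0/2 0/1/0 0/1/1 0/1/2 2/0/0 2/1/0 2/1/1 2/1/2
under PSO → 0/0/0 0/0/1 0/0/2 0/1/0 0/1/1 0/1/2 2/0/0 2/0/1 2/0/2 2/1/0 2/1/1 2/1/2
target 2/0/2 ∈ {PSO}

SC:no TSO:no PSO:yes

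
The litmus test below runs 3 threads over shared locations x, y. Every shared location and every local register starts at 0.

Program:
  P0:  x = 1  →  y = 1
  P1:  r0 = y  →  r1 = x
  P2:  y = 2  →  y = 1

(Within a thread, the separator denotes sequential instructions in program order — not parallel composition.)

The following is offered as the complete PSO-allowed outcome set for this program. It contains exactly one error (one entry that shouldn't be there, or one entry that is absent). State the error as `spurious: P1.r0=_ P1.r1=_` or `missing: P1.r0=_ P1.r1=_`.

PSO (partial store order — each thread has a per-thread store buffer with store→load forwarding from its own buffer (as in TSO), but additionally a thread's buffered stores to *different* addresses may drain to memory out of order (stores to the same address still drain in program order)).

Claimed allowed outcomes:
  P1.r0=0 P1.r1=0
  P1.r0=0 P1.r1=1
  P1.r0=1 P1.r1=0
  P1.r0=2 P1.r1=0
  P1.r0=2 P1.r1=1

outcome vector order: (P1.r0,P1.r1)
PSO: 6 outcomes — {0/0; 0/1; 1/0; 1/1; 2/0; 2/1}
PSO∖claimed = {1/1}

missing: P1.r0=1 P1.r1=1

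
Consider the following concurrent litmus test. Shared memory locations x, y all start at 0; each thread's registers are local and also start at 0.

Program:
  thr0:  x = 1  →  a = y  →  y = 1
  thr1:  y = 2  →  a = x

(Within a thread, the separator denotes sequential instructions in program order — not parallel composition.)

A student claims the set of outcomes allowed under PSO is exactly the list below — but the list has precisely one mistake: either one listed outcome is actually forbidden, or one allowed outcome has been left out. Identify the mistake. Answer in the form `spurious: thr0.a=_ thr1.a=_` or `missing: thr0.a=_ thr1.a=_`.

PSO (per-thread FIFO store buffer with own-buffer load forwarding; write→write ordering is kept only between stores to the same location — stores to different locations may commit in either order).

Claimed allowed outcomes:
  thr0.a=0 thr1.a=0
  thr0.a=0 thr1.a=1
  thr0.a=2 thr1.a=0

outcome vector order: (thr0.a,thr1.a)
[PSO] allowed = {(0,0) (0,1) (2,0) (2,1)}
PSO∖claimed = {(2,1)}

missing: thr0.a=2 thr1.a=1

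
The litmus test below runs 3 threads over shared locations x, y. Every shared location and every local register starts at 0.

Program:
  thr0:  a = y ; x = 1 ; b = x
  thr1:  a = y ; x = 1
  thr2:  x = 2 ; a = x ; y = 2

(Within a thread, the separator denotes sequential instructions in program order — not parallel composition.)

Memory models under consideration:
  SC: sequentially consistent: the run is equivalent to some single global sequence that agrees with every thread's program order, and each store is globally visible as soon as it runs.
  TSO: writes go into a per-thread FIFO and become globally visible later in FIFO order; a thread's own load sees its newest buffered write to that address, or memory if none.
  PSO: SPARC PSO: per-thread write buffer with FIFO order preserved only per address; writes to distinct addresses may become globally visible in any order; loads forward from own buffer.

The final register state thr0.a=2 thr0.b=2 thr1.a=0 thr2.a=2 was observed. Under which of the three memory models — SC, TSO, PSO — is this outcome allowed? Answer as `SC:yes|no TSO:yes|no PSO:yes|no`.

outcome vector order: (thr0.a,thr0.b,thr1.a,thr2.a)
[SC] allowed = {0101, 0102, 0121, 0122, 0201, 0202, 0222, 2101, 2102, 2122}
[TSO] allowed = {0101, 0102, 0121, 0122, 0201, 0202, 0222, 2101, 2102, 2122}
[PSO] allowed = {0101, 0102, 0121, 0122, 0201, 0202, 0222, 2101, 2102, 2122, 2202, 2222}
target 2202 ∈ {PSO}

SC:no TSO:no PSO:yes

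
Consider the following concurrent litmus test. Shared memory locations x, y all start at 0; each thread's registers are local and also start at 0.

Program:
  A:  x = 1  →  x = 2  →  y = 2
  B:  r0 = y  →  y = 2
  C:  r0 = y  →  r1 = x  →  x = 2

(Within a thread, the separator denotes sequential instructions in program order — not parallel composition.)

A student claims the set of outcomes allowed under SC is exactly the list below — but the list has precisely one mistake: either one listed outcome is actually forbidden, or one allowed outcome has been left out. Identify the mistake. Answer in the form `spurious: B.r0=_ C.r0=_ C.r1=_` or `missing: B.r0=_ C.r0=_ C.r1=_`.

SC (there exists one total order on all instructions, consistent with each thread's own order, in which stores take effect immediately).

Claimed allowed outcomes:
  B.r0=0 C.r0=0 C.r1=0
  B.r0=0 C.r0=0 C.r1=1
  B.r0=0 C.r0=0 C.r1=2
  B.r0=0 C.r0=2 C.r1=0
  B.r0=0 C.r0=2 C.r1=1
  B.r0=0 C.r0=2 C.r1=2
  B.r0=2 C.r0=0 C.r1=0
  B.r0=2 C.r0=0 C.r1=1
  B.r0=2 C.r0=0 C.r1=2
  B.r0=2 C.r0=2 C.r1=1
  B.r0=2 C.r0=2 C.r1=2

outcome vector order: (B.r0,C.r0,C.r1)
SC (10): 0/0/0; 0/0/1; 0/0/2; 0/2/0; 0/2/1; 0/2/2; 2/0/0; 2/0/1; 2/0/2; 2/2/2
claimed∖SC = {2/2/1}

spurious: B.r0=2 C.r0=2 C.r1=1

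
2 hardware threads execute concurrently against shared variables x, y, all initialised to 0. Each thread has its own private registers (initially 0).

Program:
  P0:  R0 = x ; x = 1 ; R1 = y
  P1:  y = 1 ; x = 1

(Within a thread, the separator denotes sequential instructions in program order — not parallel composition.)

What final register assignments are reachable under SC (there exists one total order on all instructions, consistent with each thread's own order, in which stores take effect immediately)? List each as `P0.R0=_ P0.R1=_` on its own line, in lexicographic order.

outcome vector order: (P0.R0,P0.R1)
|SC outcomes| = 3

P0.R0=0 P0.R1=0
P0.R0=0 P0.R1=1
P0.R0=1 P0.R1=1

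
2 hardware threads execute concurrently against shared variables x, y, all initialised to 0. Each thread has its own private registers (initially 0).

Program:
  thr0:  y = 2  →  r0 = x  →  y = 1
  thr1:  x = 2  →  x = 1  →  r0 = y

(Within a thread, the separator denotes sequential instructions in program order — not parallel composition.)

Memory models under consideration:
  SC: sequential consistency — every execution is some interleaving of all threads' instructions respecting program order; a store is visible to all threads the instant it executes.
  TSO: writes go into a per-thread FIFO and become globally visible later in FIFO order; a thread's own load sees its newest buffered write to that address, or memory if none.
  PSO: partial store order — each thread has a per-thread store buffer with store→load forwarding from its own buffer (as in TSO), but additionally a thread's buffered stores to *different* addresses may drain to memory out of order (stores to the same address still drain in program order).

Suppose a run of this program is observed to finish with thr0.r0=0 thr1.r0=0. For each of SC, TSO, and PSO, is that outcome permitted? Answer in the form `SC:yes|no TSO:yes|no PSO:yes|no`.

SC:no TSO:yes PSO:yes

outcome vector order: (thr0.r0,thr1.r0)
[SC] allowed = {<0 1>; <0 2>; <1 0>; <1 1>; <1 2>; <2 1>; <2 2>}
[TSO] allowed = {<0 0>; <0 1>; <0 2>; <1 0>; <1 1>; <1 2>; <2 0>; <2 1>; <2 2>}
[PSO] allowed = {<0 0>; <0 1>; <0 2>; <1 0>; <1 1>; <1 2>; <2 0>; <2 1>; <2 2>}
target <0 0> ∈ {TSO,PSO}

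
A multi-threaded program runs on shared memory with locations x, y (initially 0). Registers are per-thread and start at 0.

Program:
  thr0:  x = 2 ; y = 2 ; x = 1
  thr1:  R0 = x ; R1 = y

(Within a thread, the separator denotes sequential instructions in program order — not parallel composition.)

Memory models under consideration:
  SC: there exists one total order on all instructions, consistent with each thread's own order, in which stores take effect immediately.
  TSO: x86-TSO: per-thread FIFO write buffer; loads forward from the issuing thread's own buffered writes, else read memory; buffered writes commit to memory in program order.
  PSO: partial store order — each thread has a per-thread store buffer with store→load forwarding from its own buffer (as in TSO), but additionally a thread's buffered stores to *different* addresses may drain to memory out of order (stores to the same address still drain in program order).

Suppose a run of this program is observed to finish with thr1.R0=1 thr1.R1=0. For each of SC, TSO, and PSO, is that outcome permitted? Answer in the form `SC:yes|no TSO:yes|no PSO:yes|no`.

SC:no TSO:no PSO:yes

outcome vector order: (thr1.R0,thr1.R1)
SC (5): (0,0); (0,2); (1,2); (2,0); (2,2)
TSO (5): (0,0); (0,2); (1,2); (2,0); (2,2)
PSO (6): (0,0); (0,2); (1,0); (1,2); (2,0); (2,2)
target (1,0) ∈ {PSO}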